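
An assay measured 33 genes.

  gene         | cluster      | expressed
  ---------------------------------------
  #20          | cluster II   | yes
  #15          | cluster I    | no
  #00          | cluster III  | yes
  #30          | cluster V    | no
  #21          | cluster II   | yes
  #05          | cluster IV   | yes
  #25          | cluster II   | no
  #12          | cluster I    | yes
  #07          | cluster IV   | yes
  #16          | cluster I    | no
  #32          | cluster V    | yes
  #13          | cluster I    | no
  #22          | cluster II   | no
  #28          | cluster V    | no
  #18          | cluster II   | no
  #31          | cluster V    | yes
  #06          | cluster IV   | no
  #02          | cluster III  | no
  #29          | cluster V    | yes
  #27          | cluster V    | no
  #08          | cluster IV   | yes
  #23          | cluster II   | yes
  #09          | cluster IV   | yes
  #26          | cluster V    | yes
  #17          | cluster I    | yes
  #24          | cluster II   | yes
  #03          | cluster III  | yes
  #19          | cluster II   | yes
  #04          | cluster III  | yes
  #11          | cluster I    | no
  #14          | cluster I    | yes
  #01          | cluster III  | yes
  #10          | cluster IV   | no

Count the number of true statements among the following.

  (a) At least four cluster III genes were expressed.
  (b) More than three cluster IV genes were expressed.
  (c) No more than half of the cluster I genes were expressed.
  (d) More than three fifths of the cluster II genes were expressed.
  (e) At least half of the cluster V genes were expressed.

(a) cluster III: |A| = 5, |A ∩ B| = 4; needs |A ∩ B| ≥ 4 — true.
(b) cluster IV: |A| = 6, |A ∩ B| = 4; needs |A ∩ B| > 3 — true.
(c) cluster I: |A| = 7, |A ∩ B| = 3; needs |A ∩ B| ≤ |A ∖ B| — true.
(d) cluster II: |A| = 8, |A ∩ B| = 5; needs |A ∩ B| / |A| > 3/5 — true.
(e) cluster V: |A| = 7, |A ∩ B| = 4; needs |A ∩ B| ≥ |A ∖ B| — true.

5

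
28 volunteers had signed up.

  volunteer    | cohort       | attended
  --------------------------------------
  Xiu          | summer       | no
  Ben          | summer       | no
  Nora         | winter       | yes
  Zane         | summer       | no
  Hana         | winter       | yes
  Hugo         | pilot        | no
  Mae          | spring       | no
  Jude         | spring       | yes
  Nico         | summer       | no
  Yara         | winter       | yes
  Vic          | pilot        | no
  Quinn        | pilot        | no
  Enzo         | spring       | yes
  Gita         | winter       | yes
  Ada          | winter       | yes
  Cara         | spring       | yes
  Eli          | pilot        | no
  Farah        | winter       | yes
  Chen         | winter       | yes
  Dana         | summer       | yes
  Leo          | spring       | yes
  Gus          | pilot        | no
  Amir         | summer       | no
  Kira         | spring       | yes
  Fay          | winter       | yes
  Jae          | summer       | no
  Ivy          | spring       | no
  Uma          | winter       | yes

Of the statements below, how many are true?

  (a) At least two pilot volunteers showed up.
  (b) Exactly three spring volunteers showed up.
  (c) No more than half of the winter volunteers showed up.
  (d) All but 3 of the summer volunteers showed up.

(a) pilot: |A| = 5, |A ∩ B| = 0; needs |A ∩ B| ≥ 2 — false.
(b) spring: |A| = 7, |A ∩ B| = 5; needs |A ∩ B| = 3 — false.
(c) winter: |A| = 9, |A ∩ B| = 9; needs |A ∩ B| ≤ |A ∖ B| — false.
(d) summer: |A| = 7, |A ∩ B| = 1; needs |A ∖ B| = 3 — false.

0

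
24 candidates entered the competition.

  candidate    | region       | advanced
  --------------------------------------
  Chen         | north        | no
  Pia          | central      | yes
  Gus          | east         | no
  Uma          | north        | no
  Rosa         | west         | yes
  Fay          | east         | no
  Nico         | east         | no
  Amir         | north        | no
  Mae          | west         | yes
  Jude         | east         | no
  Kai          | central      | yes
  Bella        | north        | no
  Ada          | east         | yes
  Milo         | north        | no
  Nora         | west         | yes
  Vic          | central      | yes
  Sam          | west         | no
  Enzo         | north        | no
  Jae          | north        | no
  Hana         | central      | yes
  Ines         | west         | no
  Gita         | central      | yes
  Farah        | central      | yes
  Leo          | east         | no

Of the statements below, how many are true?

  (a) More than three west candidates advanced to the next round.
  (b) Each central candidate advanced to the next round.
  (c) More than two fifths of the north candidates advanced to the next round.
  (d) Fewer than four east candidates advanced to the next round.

(a) west: |A| = 5, |A ∩ B| = 3; needs |A ∩ B| > 3 — false.
(b) central: |A| = 6, |A ∩ B| = 6; needs A ⊆ B, i.e. every element of A is in B (|A ∖ B| = 0) — true.
(c) north: |A| = 7, |A ∩ B| = 0; needs |A ∩ B| / |A| > 2/5 — false.
(d) east: |A| = 6, |A ∩ B| = 1; needs |A ∩ B| < 4 — true.

2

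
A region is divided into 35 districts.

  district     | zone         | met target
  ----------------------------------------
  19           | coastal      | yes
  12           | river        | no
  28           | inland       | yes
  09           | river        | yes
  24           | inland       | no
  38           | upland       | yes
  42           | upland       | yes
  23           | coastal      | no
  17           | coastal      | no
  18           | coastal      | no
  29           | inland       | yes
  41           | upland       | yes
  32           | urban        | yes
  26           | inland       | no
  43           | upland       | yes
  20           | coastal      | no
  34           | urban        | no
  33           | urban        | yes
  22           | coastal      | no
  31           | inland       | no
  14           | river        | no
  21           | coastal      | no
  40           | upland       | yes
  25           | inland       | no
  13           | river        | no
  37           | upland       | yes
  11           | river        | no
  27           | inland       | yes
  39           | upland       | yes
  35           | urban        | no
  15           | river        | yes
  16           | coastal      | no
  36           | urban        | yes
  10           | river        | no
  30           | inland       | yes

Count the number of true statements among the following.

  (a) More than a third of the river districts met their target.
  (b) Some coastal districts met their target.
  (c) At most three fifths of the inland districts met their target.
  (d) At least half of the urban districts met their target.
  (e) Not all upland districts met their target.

3

(a) river: |A| = 7, |A ∩ B| = 2; needs |A ∩ B| / |A| > 1/3 — false.
(b) coastal: |A| = 8, |A ∩ B| = 1; needs A ∩ B ≠ ∅ (|A ∩ B| ≥ 1) — true.
(c) inland: |A| = 8, |A ∩ B| = 4; needs |A ∩ B| / |A| ≤ 3/5 — true.
(d) urban: |A| = 5, |A ∩ B| = 3; needs |A ∩ B| ≥ |A ∖ B| — true.
(e) upland: |A| = 7, |A ∩ B| = 7; needs A ⊄ B (|A ∖ B| ≥ 1) — false.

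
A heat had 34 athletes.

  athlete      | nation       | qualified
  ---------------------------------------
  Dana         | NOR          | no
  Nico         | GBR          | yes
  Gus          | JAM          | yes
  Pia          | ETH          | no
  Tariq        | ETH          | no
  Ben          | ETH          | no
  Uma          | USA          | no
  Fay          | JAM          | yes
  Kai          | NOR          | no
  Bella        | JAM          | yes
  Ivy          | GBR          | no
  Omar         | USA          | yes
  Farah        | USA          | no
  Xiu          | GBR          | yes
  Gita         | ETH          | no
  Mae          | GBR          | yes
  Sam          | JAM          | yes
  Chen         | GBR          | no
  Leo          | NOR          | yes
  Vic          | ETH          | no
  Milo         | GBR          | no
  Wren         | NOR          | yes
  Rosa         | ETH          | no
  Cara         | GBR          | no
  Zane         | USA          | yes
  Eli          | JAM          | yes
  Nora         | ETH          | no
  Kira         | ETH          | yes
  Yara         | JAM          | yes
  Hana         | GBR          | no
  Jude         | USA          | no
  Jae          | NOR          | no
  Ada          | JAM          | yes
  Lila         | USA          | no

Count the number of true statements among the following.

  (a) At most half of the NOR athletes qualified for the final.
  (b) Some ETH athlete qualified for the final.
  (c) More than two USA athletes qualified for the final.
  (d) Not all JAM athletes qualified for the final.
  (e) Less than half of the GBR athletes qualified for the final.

(a) NOR: |A| = 5, |A ∩ B| = 2; needs |A ∩ B| ≤ |A ∖ B| — true.
(b) ETH: |A| = 8, |A ∩ B| = 1; needs A ∩ B ≠ ∅ (|A ∩ B| ≥ 1) — true.
(c) USA: |A| = 6, |A ∩ B| = 2; needs |A ∩ B| > 2 — false.
(d) JAM: |A| = 7, |A ∩ B| = 7; needs A ⊄ B (|A ∖ B| ≥ 1) — false.
(e) GBR: |A| = 8, |A ∩ B| = 3; needs |A ∩ B| < |A ∖ B| — true.

3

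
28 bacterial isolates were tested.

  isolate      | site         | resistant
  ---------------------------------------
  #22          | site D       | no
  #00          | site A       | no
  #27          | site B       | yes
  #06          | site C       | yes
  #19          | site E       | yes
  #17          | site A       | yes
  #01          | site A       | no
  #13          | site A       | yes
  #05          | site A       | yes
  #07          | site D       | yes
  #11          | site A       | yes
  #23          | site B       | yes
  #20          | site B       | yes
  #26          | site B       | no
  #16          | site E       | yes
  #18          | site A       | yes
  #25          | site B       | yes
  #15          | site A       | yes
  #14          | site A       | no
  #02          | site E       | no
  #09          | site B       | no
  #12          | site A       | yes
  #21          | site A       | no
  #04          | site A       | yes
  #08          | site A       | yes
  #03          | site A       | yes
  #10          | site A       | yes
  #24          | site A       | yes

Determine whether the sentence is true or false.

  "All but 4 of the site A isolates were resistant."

The determiner here denotes the relation: |A ∖ B| = 4.
|A| = 16, |A ∩ B| = 12, |A ∖ B| = 4.
|A ∖ B| = 4, so the statement is true.

True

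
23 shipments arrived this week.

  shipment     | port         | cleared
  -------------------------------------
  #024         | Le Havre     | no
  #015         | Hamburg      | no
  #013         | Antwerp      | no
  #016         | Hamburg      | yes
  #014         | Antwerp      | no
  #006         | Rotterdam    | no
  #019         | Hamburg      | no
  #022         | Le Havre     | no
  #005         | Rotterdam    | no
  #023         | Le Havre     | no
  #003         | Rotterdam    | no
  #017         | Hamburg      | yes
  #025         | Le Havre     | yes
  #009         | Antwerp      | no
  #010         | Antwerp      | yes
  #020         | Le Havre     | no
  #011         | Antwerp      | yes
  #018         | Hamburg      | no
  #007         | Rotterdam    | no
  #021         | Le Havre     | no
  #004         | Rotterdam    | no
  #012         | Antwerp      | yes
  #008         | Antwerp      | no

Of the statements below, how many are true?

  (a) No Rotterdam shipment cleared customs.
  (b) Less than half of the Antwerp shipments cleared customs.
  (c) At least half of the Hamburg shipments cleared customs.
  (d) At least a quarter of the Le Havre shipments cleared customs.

(a) Rotterdam: |A| = 5, |A ∩ B| = 0; needs A ∩ B = ∅ (|A ∩ B| = 0) — true.
(b) Antwerp: |A| = 7, |A ∩ B| = 3; needs |A ∩ B| < |A ∖ B| — true.
(c) Hamburg: |A| = 5, |A ∩ B| = 2; needs |A ∩ B| ≥ |A ∖ B| — false.
(d) Le Havre: |A| = 6, |A ∩ B| = 1; needs |A ∩ B| / |A| ≥ 1/4 — false.

2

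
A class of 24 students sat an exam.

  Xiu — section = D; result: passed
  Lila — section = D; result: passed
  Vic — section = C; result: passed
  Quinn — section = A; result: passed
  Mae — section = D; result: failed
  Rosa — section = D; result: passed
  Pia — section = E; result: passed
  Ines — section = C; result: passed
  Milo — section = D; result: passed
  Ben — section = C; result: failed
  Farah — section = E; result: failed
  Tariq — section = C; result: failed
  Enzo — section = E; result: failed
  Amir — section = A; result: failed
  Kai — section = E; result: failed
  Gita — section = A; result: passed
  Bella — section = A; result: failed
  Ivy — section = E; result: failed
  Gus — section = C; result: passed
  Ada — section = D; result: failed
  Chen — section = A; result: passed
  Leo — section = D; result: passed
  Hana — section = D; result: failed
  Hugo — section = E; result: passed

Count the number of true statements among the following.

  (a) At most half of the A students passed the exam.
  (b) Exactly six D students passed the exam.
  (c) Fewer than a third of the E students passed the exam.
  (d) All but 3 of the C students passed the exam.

0

(a) A: |A| = 5, |A ∩ B| = 3; needs |A ∩ B| ≤ |A ∖ B| — false.
(b) D: |A| = 8, |A ∩ B| = 5; needs |A ∩ B| = 6 — false.
(c) E: |A| = 6, |A ∩ B| = 2; needs |A ∩ B| / |A| < 1/3 — false.
(d) C: |A| = 5, |A ∩ B| = 3; needs |A ∖ B| = 3 — false.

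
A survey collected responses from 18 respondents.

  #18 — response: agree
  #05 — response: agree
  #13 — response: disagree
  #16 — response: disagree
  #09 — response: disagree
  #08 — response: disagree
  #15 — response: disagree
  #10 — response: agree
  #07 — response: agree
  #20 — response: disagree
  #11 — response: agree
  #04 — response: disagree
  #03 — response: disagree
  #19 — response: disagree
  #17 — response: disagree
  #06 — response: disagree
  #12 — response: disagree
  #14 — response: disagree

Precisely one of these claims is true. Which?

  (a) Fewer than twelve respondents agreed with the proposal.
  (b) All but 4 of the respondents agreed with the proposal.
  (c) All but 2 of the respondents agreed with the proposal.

(a)

|A| = 18, |A ∩ B| = 5, |A ∖ B| = 13.
(a) requires |A ∩ B| < 12: true.
(b) requires |A ∖ B| = 4: false.
(c) requires |A ∖ B| = 2: false.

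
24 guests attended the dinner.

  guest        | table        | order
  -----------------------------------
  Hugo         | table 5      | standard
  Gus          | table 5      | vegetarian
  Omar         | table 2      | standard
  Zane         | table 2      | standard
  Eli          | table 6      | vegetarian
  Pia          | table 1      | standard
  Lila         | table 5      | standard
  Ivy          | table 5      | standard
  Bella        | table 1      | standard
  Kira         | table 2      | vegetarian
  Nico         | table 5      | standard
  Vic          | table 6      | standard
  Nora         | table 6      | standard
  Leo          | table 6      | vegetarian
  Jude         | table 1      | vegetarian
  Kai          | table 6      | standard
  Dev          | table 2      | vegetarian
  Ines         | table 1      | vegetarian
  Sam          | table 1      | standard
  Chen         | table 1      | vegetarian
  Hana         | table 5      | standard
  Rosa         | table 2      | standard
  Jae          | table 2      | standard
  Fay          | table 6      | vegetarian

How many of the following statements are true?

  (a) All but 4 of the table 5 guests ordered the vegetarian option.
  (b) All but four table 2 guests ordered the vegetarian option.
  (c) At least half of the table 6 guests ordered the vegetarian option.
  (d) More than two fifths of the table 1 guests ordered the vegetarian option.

(a) table 5: |A| = 6, |A ∩ B| = 1; needs |A ∖ B| = 4 — false.
(b) table 2: |A| = 6, |A ∩ B| = 2; needs |A ∖ B| = 4 — true.
(c) table 6: |A| = 6, |A ∩ B| = 3; needs |A ∩ B| ≥ |A ∖ B| — true.
(d) table 1: |A| = 6, |A ∩ B| = 3; needs |A ∩ B| / |A| > 2/5 — true.

3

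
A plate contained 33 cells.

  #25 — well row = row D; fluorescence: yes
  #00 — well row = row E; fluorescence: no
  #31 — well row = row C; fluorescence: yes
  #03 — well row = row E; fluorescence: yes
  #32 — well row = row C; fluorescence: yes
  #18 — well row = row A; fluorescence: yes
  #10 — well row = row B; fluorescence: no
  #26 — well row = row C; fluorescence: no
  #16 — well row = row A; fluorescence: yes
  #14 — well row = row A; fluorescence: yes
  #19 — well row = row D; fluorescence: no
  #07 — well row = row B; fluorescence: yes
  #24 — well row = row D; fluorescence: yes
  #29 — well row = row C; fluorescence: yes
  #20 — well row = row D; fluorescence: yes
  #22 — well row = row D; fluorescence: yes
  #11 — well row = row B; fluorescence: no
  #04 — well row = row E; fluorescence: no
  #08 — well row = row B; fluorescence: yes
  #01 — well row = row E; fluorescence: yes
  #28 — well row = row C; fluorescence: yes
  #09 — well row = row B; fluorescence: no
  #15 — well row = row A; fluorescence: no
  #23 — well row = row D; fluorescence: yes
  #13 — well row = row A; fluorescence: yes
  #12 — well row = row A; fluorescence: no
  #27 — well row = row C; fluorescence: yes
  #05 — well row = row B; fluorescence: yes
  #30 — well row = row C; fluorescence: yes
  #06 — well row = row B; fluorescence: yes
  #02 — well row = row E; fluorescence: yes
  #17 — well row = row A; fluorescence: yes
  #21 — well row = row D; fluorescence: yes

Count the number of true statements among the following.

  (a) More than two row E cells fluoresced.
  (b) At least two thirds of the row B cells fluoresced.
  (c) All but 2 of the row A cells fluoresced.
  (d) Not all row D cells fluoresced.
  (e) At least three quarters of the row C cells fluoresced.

4

(a) row E: |A| = 5, |A ∩ B| = 3; needs |A ∩ B| > 2 — true.
(b) row B: |A| = 7, |A ∩ B| = 4; needs |A ∩ B| / |A| ≥ 2/3 — false.
(c) row A: |A| = 7, |A ∩ B| = 5; needs |A ∖ B| = 2 — true.
(d) row D: |A| = 7, |A ∩ B| = 6; needs A ⊄ B (|A ∖ B| ≥ 1) — true.
(e) row C: |A| = 7, |A ∩ B| = 6; needs |A ∩ B| / |A| ≥ 3/4 — true.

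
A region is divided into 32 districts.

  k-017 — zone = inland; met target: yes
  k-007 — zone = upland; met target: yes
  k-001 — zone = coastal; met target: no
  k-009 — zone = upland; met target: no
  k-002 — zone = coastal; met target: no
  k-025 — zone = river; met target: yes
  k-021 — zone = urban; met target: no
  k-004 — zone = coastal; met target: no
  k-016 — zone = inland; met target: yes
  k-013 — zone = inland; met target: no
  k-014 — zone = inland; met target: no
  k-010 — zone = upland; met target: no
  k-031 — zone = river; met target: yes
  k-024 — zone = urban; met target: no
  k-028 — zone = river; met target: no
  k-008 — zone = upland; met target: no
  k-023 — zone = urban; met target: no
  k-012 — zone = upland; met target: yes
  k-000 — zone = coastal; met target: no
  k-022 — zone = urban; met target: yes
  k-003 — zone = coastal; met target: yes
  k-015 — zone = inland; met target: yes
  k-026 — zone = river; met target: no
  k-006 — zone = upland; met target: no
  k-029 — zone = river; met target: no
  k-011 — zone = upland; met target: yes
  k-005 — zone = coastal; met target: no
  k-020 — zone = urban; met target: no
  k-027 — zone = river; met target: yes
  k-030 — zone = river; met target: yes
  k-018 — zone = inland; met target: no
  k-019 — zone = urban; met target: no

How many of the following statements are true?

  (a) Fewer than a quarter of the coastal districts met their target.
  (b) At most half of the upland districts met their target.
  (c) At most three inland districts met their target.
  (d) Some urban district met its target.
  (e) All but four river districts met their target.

(a) coastal: |A| = 6, |A ∩ B| = 1; needs |A ∩ B| / |A| < 1/4 — true.
(b) upland: |A| = 7, |A ∩ B| = 3; needs |A ∩ B| ≤ |A ∖ B| — true.
(c) inland: |A| = 6, |A ∩ B| = 3; needs |A ∩ B| ≤ 3 — true.
(d) urban: |A| = 6, |A ∩ B| = 1; needs A ∩ B ≠ ∅ (|A ∩ B| ≥ 1) — true.
(e) river: |A| = 7, |A ∩ B| = 4; needs |A ∖ B| = 4 — false.

4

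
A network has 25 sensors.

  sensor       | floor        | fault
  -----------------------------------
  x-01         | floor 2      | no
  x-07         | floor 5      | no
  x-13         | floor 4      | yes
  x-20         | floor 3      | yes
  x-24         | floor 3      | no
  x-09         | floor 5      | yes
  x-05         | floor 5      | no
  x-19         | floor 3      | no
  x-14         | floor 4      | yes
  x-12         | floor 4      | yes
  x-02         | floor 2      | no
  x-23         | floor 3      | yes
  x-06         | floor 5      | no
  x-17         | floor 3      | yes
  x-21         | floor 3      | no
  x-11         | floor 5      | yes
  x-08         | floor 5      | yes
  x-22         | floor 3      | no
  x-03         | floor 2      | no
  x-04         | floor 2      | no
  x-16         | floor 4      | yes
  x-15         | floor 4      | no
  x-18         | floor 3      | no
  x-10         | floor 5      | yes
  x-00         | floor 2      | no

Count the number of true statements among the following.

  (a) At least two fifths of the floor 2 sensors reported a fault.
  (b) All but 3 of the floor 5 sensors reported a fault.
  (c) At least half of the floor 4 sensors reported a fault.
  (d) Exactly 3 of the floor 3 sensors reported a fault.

3

(a) floor 2: |A| = 5, |A ∩ B| = 0; needs |A ∩ B| / |A| ≥ 2/5 — false.
(b) floor 5: |A| = 7, |A ∩ B| = 4; needs |A ∖ B| = 3 — true.
(c) floor 4: |A| = 5, |A ∩ B| = 4; needs |A ∩ B| ≥ |A ∖ B| — true.
(d) floor 3: |A| = 8, |A ∩ B| = 3; needs |A ∩ B| = 3 — true.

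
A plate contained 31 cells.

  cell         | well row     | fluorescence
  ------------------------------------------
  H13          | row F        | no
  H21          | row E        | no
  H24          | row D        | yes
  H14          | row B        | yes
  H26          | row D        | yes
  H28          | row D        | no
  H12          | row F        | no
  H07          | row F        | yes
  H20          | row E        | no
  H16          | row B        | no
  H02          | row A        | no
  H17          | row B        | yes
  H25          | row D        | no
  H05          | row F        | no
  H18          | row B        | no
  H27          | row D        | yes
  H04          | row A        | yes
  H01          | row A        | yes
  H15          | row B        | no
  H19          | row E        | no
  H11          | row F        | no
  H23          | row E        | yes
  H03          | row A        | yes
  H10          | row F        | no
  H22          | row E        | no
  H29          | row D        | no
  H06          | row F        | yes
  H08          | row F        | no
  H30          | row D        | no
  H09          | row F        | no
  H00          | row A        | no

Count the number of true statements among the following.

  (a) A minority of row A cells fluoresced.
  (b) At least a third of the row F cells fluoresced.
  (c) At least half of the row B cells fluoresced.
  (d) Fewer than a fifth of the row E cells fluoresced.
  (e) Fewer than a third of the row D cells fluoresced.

(a) row A: |A| = 5, |A ∩ B| = 3; needs |A ∩ B| < |A ∖ B| — false.
(b) row F: |A| = 9, |A ∩ B| = 2; needs |A ∩ B| / |A| ≥ 1/3 — false.
(c) row B: |A| = 5, |A ∩ B| = 2; needs |A ∩ B| ≥ |A ∖ B| — false.
(d) row E: |A| = 5, |A ∩ B| = 1; needs |A ∩ B| / |A| < 1/5 — false.
(e) row D: |A| = 7, |A ∩ B| = 3; needs |A ∩ B| / |A| < 1/3 — false.

0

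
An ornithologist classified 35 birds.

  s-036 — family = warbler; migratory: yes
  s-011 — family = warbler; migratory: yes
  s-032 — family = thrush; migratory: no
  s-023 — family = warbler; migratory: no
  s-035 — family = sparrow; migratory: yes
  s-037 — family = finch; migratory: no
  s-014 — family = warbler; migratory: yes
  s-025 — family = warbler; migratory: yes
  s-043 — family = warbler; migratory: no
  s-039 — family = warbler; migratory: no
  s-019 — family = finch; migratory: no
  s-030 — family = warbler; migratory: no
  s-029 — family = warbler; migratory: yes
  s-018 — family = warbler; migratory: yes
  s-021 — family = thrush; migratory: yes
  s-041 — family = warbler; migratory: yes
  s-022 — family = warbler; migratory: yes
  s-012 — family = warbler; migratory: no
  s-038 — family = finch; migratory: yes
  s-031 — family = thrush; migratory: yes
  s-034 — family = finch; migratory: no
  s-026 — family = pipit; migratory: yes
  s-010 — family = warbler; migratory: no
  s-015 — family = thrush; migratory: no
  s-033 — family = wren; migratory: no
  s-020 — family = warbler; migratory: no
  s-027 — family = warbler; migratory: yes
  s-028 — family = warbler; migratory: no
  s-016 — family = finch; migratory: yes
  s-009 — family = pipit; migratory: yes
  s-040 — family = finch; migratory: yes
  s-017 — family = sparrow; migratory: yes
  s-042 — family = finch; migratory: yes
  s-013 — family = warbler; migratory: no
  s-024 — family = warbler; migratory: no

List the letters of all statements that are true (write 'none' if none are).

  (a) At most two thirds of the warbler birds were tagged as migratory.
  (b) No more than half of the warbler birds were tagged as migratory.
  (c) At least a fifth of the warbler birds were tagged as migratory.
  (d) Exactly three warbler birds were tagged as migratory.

|A| = 19, |A ∩ B| = 9, |A ∖ B| = 10.
(a) |A ∩ B| / |A| ≤ 2/3: holds.
(b) |A ∩ B| ≤ |A ∖ B|: holds.
(c) |A ∩ B| / |A| ≥ 1/5: holds.
(d) |A ∩ B| = 3: fails.

(a), (b), (c)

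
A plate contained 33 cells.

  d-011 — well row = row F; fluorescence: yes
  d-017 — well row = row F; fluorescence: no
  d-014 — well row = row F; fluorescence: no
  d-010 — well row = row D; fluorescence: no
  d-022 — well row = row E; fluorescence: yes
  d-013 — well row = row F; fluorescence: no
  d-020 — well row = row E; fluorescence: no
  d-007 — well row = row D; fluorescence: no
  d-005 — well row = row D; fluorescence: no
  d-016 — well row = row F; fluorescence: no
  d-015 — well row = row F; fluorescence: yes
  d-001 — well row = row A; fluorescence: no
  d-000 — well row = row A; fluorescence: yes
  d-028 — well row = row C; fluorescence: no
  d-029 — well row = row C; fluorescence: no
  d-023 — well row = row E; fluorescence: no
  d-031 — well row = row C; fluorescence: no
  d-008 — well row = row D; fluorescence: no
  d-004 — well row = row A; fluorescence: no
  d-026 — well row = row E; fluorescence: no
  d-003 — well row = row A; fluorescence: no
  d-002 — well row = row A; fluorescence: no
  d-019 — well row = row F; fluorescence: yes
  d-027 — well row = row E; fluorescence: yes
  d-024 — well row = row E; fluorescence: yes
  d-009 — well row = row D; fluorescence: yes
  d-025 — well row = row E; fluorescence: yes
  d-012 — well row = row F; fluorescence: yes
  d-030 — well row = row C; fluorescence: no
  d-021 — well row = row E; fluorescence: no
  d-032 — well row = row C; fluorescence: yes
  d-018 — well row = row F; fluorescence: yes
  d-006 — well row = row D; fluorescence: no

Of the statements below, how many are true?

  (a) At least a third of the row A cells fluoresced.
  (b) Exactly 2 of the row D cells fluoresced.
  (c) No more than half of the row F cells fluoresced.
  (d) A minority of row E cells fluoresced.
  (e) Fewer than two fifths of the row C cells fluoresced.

1

(a) row A: |A| = 5, |A ∩ B| = 1; needs |A ∩ B| / |A| ≥ 1/3 — false.
(b) row D: |A| = 6, |A ∩ B| = 1; needs |A ∩ B| = 2 — false.
(c) row F: |A| = 9, |A ∩ B| = 5; needs |A ∩ B| ≤ |A ∖ B| — false.
(d) row E: |A| = 8, |A ∩ B| = 4; needs |A ∩ B| < |A ∖ B| — false.
(e) row C: |A| = 5, |A ∩ B| = 1; needs |A ∩ B| / |A| < 2/5 — true.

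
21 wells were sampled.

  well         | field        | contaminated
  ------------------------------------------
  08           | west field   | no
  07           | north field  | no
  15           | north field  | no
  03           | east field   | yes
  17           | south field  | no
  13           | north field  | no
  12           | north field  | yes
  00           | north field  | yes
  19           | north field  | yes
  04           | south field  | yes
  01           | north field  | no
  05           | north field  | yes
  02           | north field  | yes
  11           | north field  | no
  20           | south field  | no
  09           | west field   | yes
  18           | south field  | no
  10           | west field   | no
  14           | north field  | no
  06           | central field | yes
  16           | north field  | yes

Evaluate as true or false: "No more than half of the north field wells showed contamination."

True

'No more than half of the north field wells showed contamination' holds iff |A ∩ B| ≤ |A ∖ B|.
A (the restrictor) = {07, 15, 13, 12, 00, 19, 01, 05, 02, 11, 14, 16}, |A| = 12.
A ∩ B = {12, 00, 19, 05, 02, 16}, so |A ∩ B| = 6.
A ∖ B = {07, 15, 13, 01, 11, 14}, so |A ∖ B| = 6.
6 = 6, so the statement is true.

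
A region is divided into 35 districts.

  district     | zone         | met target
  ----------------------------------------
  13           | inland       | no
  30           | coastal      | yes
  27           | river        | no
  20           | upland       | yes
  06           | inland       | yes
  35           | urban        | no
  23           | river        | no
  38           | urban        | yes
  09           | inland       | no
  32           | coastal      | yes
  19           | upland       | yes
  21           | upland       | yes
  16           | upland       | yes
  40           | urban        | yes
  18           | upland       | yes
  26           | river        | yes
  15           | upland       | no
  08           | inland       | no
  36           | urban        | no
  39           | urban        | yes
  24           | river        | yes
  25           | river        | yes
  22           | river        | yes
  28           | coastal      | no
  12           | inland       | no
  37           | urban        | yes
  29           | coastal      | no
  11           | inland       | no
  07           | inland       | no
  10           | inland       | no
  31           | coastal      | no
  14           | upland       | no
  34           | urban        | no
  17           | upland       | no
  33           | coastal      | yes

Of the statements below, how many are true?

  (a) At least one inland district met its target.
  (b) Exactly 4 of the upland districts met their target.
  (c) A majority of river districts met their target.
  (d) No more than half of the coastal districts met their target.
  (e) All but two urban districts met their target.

3

(a) inland: |A| = 8, |A ∩ B| = 1; needs A ∩ B ≠ ∅ (|A ∩ B| ≥ 1) — true.
(b) upland: |A| = 8, |A ∩ B| = 5; needs |A ∩ B| = 4 — false.
(c) river: |A| = 6, |A ∩ B| = 4; needs |A ∩ B| > |A ∖ B| — true.
(d) coastal: |A| = 6, |A ∩ B| = 3; needs |A ∩ B| ≤ |A ∖ B| — true.
(e) urban: |A| = 7, |A ∩ B| = 4; needs |A ∖ B| = 2 — false.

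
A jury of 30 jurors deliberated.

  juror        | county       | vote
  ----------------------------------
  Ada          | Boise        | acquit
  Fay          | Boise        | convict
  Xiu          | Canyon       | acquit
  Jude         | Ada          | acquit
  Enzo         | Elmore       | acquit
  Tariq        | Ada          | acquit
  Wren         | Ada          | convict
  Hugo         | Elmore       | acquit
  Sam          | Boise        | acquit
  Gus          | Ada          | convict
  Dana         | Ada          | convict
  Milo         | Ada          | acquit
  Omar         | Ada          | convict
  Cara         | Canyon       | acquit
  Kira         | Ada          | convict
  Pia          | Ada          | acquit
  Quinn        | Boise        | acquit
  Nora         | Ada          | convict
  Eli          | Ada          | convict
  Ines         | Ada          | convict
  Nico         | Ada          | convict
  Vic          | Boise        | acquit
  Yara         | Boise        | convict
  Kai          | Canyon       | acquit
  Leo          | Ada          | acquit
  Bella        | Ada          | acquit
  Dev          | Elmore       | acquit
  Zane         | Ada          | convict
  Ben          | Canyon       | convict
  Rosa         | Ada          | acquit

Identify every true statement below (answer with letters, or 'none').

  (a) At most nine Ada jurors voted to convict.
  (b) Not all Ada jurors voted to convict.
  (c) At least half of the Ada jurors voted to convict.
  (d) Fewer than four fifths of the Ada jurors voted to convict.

|A| = 17, |A ∩ B| = 10, |A ∖ B| = 7.
(a) |A ∩ B| ≤ 9: fails.
(b) A ⊄ B (|A ∖ B| ≥ 1): holds.
(c) |A ∩ B| ≥ |A ∖ B|: holds.
(d) |A ∩ B| / |A| < 4/5: holds.

(b), (c), (d)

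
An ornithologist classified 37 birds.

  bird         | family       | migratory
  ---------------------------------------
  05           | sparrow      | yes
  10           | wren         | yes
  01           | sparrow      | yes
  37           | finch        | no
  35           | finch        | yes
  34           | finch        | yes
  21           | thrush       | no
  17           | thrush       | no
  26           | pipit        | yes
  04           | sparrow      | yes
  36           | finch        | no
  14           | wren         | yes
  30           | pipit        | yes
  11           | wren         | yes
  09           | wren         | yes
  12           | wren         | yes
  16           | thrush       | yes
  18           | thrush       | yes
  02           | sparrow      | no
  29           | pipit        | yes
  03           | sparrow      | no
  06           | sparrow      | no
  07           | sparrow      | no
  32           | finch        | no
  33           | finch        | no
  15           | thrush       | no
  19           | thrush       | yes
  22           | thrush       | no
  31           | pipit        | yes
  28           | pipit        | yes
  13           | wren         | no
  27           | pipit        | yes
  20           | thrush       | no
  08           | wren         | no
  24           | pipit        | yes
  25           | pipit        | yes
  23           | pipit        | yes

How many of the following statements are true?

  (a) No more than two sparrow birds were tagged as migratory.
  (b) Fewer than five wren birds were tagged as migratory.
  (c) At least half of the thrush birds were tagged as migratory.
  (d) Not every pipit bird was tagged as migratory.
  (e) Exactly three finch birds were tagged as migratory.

0

(a) sparrow: |A| = 7, |A ∩ B| = 3; needs |A ∩ B| ≤ 2 — false.
(b) wren: |A| = 7, |A ∩ B| = 5; needs |A ∩ B| < 5 — false.
(c) thrush: |A| = 8, |A ∩ B| = 3; needs |A ∩ B| ≥ |A ∖ B| — false.
(d) pipit: |A| = 9, |A ∩ B| = 9; needs A ⊄ B (|A ∖ B| ≥ 1) — false.
(e) finch: |A| = 6, |A ∩ B| = 2; needs |A ∩ B| = 3 — false.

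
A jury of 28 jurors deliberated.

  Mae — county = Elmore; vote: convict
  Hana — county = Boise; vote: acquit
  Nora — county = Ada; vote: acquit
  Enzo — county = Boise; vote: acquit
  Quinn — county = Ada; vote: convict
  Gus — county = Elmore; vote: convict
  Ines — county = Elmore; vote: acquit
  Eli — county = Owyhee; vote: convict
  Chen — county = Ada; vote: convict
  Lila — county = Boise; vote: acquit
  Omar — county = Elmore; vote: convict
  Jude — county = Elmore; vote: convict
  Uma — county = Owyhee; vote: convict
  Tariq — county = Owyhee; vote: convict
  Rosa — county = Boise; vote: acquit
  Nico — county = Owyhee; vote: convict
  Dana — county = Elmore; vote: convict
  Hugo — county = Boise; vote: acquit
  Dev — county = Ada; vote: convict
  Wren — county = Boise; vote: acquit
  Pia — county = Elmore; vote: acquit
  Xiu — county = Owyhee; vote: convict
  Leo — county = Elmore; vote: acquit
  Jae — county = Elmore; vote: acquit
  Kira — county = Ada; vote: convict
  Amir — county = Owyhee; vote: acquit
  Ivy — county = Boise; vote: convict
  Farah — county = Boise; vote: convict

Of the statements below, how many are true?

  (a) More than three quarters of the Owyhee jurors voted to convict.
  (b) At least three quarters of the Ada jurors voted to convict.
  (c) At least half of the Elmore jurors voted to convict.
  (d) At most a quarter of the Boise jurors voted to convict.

(a) Owyhee: |A| = 6, |A ∩ B| = 5; needs |A ∩ B| / |A| > 3/4 — true.
(b) Ada: |A| = 5, |A ∩ B| = 4; needs |A ∩ B| / |A| ≥ 3/4 — true.
(c) Elmore: |A| = 9, |A ∩ B| = 5; needs |A ∩ B| ≥ |A ∖ B| — true.
(d) Boise: |A| = 8, |A ∩ B| = 2; needs |A ∩ B| / |A| ≤ 1/4 — true.

4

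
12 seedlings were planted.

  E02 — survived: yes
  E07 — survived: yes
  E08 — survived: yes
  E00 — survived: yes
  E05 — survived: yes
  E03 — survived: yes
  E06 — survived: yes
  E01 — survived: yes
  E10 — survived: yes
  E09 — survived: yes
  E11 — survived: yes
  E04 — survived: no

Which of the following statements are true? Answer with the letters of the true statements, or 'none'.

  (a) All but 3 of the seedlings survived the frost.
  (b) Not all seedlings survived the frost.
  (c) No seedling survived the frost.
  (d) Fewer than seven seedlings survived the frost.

(b)

|A| = 12, |A ∩ B| = 11, |A ∖ B| = 1.
(a) |A ∖ B| = 3: fails.
(b) A ⊄ B (|A ∖ B| ≥ 1): holds.
(c) A ∩ B = ∅ (|A ∩ B| = 0): fails.
(d) |A ∩ B| < 7: fails.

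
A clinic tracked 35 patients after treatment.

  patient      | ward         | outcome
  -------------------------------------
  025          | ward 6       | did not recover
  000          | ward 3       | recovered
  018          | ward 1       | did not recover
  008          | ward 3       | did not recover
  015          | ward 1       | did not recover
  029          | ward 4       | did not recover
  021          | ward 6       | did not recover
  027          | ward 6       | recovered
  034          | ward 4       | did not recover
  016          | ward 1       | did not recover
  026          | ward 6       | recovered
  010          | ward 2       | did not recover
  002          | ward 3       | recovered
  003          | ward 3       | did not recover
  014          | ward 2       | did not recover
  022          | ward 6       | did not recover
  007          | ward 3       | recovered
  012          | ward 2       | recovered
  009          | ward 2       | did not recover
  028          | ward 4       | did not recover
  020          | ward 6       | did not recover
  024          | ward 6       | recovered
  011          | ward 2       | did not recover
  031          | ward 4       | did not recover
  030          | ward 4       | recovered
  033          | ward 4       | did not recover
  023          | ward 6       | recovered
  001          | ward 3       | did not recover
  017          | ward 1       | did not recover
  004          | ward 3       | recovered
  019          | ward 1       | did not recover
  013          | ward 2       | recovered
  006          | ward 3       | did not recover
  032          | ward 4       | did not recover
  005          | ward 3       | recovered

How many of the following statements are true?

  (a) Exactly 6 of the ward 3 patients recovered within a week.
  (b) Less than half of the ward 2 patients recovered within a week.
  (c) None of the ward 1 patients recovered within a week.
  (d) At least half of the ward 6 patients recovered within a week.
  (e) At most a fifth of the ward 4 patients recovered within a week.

(a) ward 3: |A| = 9, |A ∩ B| = 5; needs |A ∩ B| = 6 — false.
(b) ward 2: |A| = 6, |A ∩ B| = 2; needs |A ∩ B| < |A ∖ B| — true.
(c) ward 1: |A| = 5, |A ∩ B| = 0; needs A ∩ B = ∅ (|A ∩ B| = 0) — true.
(d) ward 6: |A| = 8, |A ∩ B| = 4; needs |A ∩ B| ≥ |A ∖ B| — true.
(e) ward 4: |A| = 7, |A ∩ B| = 1; needs |A ∩ B| / |A| ≤ 1/5 — true.

4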